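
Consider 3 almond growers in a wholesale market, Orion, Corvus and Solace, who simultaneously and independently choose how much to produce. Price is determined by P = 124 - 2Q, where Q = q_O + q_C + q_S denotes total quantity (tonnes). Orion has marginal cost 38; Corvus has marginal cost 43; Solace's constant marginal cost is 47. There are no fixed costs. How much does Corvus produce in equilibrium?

Orion's profit: π_O = (124 - 2Q)q_O - (38q_O). Setting ∂π_O/∂q_O = 0: 86 - 4q_O - 2(q_C + q_S) = 0.
Corvus's first-order condition: 81 - 4q_C - 2(q_O + q_S) = 0.
Solace's profit: π_S = (124 - 2Q)q_S - (47q_S). Setting ∂π_S/∂q_S = 0: 77 - 4q_S - 2(q_O + q_C) = 0.
Adding the 3 first-order conditions: 244 − 8Q = 0, so Q = 61/2.
Back-substituting: q_O = (86 − 61)/2 = 25/2, q_C = (81 − 61)/2 = 10, q_S = (77 − 61)/2 = 8.

10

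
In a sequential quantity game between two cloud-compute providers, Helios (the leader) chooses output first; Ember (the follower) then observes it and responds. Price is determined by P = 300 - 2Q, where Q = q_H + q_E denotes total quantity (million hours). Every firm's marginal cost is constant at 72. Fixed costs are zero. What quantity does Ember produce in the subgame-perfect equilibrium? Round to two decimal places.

28.50

The follower Ember best-responds to any q_H: π_E = (300 - 2Q)q_E - 72q_E.
∂π_E/∂q_E = 228 - 2q_H - 4q_E = 0 gives the reaction function q_E = (228 - 2q_H)/4.
The leader anticipates this reaction. Substituting into P = 300 - 2Q gives P = 186 - q_H, so π_H = (186 - q_H)q_H - 72q_H.
Leader FOC: 114 - 2q_H = 0, so q_H = 57.
Then q_E = (228 - 2·57)/4 = 57/2.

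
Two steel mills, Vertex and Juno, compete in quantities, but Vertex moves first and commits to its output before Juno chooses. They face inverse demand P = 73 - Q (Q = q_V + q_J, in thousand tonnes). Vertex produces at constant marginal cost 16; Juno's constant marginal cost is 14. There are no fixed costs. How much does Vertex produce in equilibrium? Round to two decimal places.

27.50

Solve by backward induction. Given q_V, the follower Juno maximises π_J = (73 - q_V - q_J)q_J - 14q_J.
∂π_J/∂q_J = 59 - q_V - 2q_J = 0 gives the reaction function q_J = (59 - q_V)/2.
Vertex substitutes q_J(q_V) into its own profit: π_V = q_V(73 - q_V - (59 - q_V)/2) - 16q_V = (87/2 - (1/2)q_V)q_V - 16q_V.
Leader FOC: 55/2 - q_V = 0, so q_V = 55/2.
Then q_J = (59 - 55/2)/2 = 63/4.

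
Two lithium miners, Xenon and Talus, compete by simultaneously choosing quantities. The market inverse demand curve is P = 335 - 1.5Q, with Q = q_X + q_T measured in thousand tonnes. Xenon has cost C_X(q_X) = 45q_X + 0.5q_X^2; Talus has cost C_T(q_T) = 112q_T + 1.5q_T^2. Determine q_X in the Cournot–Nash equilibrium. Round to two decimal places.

Xenon's profit: π_X = (335 - 1.5Q)q_X - (45q_X + (1/2)q_X²). Setting ∂π_X/∂q_X = 0: 290 - 4q_X - (3/2)(q_T) = 0.
Talus's profit: π_T = (335 - 1.5Q)q_T - (112q_T + (3/2)q_T²). Setting ∂π_T/∂q_T = 0: 223 - 6q_T - (3/2)(q_X) = 0.
Rearranging gives the reaction functions q_X = (290 - (3/2)q_T)/4 and q_T = (223 - (3/2)q_X)/6.
Substituting one into the other gives q_X = 1874/29 and q_T = 1828/87.

64.62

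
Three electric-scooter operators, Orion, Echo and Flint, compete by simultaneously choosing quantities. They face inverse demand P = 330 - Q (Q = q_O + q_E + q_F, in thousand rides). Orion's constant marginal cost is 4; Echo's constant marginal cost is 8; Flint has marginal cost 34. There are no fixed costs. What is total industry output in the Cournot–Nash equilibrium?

Orion's profit: π_O = (330 - Q)q_O - (4q_O). Setting ∂π_O/∂q_O = 0: 326 - 2q_O - (q_E + q_F) = 0.
Echo's first-order condition: 322 - 2q_E - (q_O + q_F) = 0.
Flint's first-order condition: 296 - 2q_F - (q_O + q_E) = 0.
Summing all 3 equations gives 944 − 4Q = 0, hence Q = 236.
Back-substituting: q_O = (326 − 236) = 90, q_E = (322 − 236) = 86, q_F = (296 − 236) = 60.
Total output Q = 90 + 86 + 60 = 236.

236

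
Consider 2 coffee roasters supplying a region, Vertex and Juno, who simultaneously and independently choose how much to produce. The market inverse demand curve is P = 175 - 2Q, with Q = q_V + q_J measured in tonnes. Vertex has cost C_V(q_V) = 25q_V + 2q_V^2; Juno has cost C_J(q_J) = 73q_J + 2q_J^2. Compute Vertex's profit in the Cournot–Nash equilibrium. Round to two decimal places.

1102.24

Vertex's profit: π_V = (175 - 2Q)q_V - (25q_V + 2q_V²). Setting ∂π_V/∂q_V = 0: 150 - 8q_V - 2(q_J) = 0.
Juno's first-order condition: 102 - 8q_J - 2(q_V) = 0.
So q_V = (150 - 2q_J)/8 and q_J = (102 - 2q_V)/8.
Solving the pair: q_V = 83/5, q_J = 43/5.
Price P = 175 - 2·(126/5) = 623/5.
Vertex's profit: (623/5)·(83/5) - 25·(83/5) - 2(83/5)² = 1102.2400.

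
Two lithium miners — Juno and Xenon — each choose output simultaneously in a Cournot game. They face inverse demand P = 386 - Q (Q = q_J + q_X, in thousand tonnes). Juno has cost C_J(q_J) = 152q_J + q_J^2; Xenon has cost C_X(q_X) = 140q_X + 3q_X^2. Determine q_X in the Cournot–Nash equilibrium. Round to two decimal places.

Juno's profit: π_J = (386 - Q)q_J - (152q_J + q_J²). Setting ∂π_J/∂q_J = 0: 234 - 4q_J - (q_X) = 0.
Xenon's profit: π_X = (386 - Q)q_X - (140q_X + 3q_X²). Setting ∂π_X/∂q_X = 0: 246 - 8q_X - (q_J) = 0.
Rearranging gives the reaction functions q_J = (234 - q_X)/4 and q_X = (246 - q_J)/8.
Substituting one into the other gives q_J = 1626/31 and q_X = 750/31.

24.19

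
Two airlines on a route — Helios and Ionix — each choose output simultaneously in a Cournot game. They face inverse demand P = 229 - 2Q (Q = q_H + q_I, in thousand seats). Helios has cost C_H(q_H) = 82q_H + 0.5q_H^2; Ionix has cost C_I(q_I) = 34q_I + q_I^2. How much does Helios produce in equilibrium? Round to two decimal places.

18.92

Helios's profit: π_H = (229 - 2Q)q_H - (82q_H + (1/2)q_H²). Setting ∂π_H/∂q_H = 0: 147 - 5q_H - 2(q_I) = 0.
Ionix's first-order condition: 195 - 6q_I - 2(q_H) = 0.
So q_H = (147 - 2q_I)/5 and q_I = (195 - 2q_H)/6.
Solving the pair: q_H = 246/13, q_I = 681/26.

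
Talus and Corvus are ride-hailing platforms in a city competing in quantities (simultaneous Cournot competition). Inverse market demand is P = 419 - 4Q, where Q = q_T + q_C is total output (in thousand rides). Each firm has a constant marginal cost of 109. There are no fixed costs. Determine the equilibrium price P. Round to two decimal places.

Each firm earns π_i = (419 - 4Q)q_i - 109q_i.
Setting ∂π_i/∂q_i = 0 with rivals' quantities fixed: 310 - 8q_i - 4q_j = 0.
With identical firms every q_j equals q_i, so q_j = q_i and 310 = 12q_i, giving q_i = 155/6.
Total output Q = 155/3, so price P = 419 - 4·(155/3) = 637/3.

212.33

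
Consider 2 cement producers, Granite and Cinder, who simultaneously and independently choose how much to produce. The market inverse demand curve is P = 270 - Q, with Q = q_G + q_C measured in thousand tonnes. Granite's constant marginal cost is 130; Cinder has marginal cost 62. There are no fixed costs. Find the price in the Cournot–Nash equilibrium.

154

Granite's profit: π_G = (270 - Q)q_G - (130q_G). Setting ∂π_G/∂q_G = 0: 140 - 2q_G - (q_C) = 0.
Cinder's first-order condition: 208 - 2q_C - (q_G) = 0.
Best responses: q_G = (140 - q_C)/2, q_C = (208 - q_G)/2.
Substituting one into the other gives q_G = 24 and q_C = 92.
Total output Q = 116, so price P = 270 - 116 = 154.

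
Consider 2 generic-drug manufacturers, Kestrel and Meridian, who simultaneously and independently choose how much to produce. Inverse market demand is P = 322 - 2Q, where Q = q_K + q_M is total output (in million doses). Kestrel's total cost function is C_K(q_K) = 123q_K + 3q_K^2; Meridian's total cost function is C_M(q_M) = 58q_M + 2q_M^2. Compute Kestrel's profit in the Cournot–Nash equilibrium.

980

Kestrel's profit: π_K = (322 - 2Q)q_K - (123q_K + 3q_K²). Setting ∂π_K/∂q_K = 0: 199 - 10q_K - 2(q_M) = 0.
Meridian's first-order condition: 264 - 8q_M - 2(q_K) = 0.
Rearranging gives the reaction functions q_K = (199 - 2q_M)/10 and q_M = (264 - 2q_K)/8.
Substituting one into the other gives q_K = 14 and q_M = 59/2.
Price P = 322 - 2·(87/2) = 235.
Kestrel's profit: 235·14 - 123·14 - 3·14² = 980.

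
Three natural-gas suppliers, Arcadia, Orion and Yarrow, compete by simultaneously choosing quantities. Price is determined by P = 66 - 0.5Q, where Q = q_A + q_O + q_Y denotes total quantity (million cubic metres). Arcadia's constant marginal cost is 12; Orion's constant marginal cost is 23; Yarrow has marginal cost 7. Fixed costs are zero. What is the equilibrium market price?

Arcadia's profit: π_A = (66 - 0.5Q)q_A - (12q_A). Setting ∂π_A/∂q_A = 0: 54 - q_A - (1/2)(q_O + q_Y) = 0.
Orion's first-order condition: 43 - q_O - (1/2)(q_A + q_Y) = 0.
Yarrow's first-order condition: 59 - q_Y - (1/2)(q_A + q_O) = 0.
Adding the 3 first-order conditions: 156 − 2Q = 0, so Q = 78.
Back-substituting: q_A = (54 − 39)/(1/2) = 30, q_O = (43 − 39)/(1/2) = 8, q_Y = (59 − 39)/(1/2) = 40.
Total output Q = 78, so price P = 66 - (1/2)·78 = 27.

27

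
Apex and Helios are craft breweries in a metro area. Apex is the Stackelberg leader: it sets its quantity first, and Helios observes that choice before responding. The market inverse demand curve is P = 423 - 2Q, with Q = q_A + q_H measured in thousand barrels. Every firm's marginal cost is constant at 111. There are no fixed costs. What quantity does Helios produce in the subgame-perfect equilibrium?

Solve by backward induction. Given q_A, the follower Helios maximises π_H = (423 - 2q_A - 2q_H)q_H - 111q_H.
Setting the follower's marginal profit to zero, 312 - 2q_A - 4q_H = 0, i.e. q_H = (312 - 2q_A)/4.
The leader anticipates this reaction. Substituting into P = 423 - 2Q gives P = 267 - q_A, so π_A = (267 - q_A)q_A - 111q_A.
The leader's first-order condition 156 - 2q_A = 0 yields q_A = 78.
Then q_H = (312 - 2·78)/4 = 39.

39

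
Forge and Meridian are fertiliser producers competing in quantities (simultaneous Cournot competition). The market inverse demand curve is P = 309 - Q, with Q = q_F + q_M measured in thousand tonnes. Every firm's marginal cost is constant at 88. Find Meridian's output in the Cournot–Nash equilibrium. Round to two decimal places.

A representative firm's profit is π_i = q_i(309 - Q) - 88q_i.
First-order condition (treating rivals' output as given): 221 - 2q_i - q_j = 0.
With identical firms every q_j equals q_i, so q_j = q_i and 221 = 3q_i, giving q_i = 221/3.

73.67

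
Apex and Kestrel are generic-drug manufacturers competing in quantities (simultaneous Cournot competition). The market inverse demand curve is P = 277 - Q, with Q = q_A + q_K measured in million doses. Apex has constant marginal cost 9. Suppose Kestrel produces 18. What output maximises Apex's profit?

With the rival's output fixed at 18, Apex's profit is π_A = (277 - 18 - q_A)q_A - (9q_A) = (259 - q_A)q_A - (9q_A).
∂π_A/∂q_A = 250 - 2q_A = 0, so q_A = 125.

125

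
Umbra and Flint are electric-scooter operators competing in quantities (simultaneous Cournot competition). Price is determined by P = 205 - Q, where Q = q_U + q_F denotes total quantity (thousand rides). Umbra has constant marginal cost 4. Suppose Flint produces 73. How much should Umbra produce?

64

With the rival's output fixed at 73, Umbra's profit is π_U = (205 - 73 - q_U)q_U - (4q_U) = (132 - q_U)q_U - (4q_U).
∂π_U/∂q_U = 128 - 2q_U = 0, so q_U = 64.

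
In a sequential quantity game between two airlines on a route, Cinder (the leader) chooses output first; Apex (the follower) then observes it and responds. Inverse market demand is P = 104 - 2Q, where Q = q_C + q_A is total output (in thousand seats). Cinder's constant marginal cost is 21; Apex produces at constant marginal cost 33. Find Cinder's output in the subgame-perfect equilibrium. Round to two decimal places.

23.75

Solve by backward induction. Given q_C, the follower Apex maximises π_A = (104 - 2q_C - 2q_A)q_A - 33q_A.
Setting the follower's marginal profit to zero, 71 - 2q_C - 4q_A = 0, i.e. q_A = (71 - 2q_C)/4.
The leader anticipates this reaction. Substituting into P = 104 - 2Q gives P = 137/2 - q_C, so π_C = (137/2 - q_C)q_C - 21q_C.
Leader FOC: 95/2 - 2q_C = 0, so q_C = 95/4.
Then q_A = (71 - 2·(95/4))/4 = 47/8.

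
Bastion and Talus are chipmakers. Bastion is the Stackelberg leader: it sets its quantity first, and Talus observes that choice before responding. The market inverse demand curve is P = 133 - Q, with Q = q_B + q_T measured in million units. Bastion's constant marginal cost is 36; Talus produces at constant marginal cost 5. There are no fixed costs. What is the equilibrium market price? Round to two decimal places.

52.50

Solve by backward induction. Given q_B, the follower Talus maximises π_T = (133 - q_B - q_T)q_T - 5q_T.
Follower FOC: 128 - q_B - 2q_T = 0, so q_T(q_B) = (128 - q_B)/2.
Bastion substitutes q_T(q_B) into its own profit: π_B = q_B(133 - q_B - (128 - q_B)/2) - 36q_B = (69 - (1/2)q_B)q_B - 36q_B.
Maximising: ∂π_B/∂q_B = 33 - q_B = 0, giving q_B = 33.
Then q_T = (128 - 33)/2 = 95/2.
Total output Q = 161/2, so price P = 133 - 161/2 = 105/2.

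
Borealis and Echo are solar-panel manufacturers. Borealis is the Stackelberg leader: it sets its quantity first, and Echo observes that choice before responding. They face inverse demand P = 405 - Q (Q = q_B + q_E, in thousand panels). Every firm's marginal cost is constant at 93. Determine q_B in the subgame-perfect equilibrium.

156

The follower Echo best-responds to any q_B: π_E = (405 - Q)q_E - 93q_E.
Setting the follower's marginal profit to zero, 312 - q_B - 2q_E = 0, i.e. q_E = (312 - q_B)/2.
The leader anticipates this reaction. Substituting into P = 405 - Q gives P = 249 - (1/2)q_B, so π_B = (249 - (1/2)q_B)q_B - 93q_B.
The leader's first-order condition 156 - q_B = 0 yields q_B = 156.
Then q_E = (312 - 156)/2 = 78.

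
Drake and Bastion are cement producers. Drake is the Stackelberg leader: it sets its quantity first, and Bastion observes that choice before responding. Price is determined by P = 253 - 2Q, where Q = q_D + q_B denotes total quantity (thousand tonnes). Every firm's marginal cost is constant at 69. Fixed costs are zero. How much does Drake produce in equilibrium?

46

Solve by backward induction. Given q_D, the follower Bastion maximises π_B = (253 - 2q_D - 2q_B)q_B - 69q_B.
Follower FOC: 184 - 2q_D - 4q_B = 0, so q_B(q_D) = (184 - 2q_D)/4.
Drake substitutes q_B(q_D) into its own profit: π_D = q_D(253 - 2q_D - (184 - 2q_D)/2) - 69q_D = (161 - q_D)q_D - 69q_D.
Maximising: ∂π_D/∂q_D = 92 - 2q_D = 0, giving q_D = 46.
Then q_B = (184 - 2·46)/4 = 23.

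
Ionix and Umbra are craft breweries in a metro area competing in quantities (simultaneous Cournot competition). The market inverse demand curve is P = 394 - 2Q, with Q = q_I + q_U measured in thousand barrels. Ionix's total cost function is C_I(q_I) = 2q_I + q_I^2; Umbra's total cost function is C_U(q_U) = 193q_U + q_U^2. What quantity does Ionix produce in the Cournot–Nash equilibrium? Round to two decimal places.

60.94

Ionix's profit: π_I = (394 - 2Q)q_I - (2q_I + q_I²). Setting ∂π_I/∂q_I = 0: 392 - 6q_I - 2(q_U) = 0.
Umbra's first-order condition: 201 - 6q_U - 2(q_I) = 0.
So q_I = (392 - 2q_U)/6 and q_U = (201 - 2q_I)/6.
Substituting one into the other gives q_I = 975/16 and q_U = 211/16.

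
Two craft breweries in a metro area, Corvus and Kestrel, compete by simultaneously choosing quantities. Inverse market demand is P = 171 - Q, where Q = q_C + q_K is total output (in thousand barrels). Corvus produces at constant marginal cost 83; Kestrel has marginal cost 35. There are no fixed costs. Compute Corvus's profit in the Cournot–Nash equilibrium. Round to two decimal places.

177.78

Corvus's profit: π_C = (171 - Q)q_C - (83q_C). Setting ∂π_C/∂q_C = 0: 88 - 2q_C - (q_K) = 0.
Kestrel's first-order condition: 136 - 2q_K - (q_C) = 0.
Rearranging gives the reaction functions q_C = (88 - q_K)/2 and q_K = (136 - q_C)/2.
Solving the pair: q_C = 40/3, q_K = 184/3.
Price P = 171 - 224/3 = 289/3.
Corvus's profit: (289/3 - 83)·(40/3) = 1600/9.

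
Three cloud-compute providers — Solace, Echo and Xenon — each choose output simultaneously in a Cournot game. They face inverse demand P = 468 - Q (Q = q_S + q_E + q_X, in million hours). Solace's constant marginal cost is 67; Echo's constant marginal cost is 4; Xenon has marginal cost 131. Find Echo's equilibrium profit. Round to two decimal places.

Solace's profit: π_S = (468 - Q)q_S - (67q_S). Setting ∂π_S/∂q_S = 0: 401 - 2q_S - (q_E + q_X) = 0.
Echo's first-order condition: 464 - 2q_E - (q_S + q_X) = 0.
Xenon's profit: π_X = (468 - Q)q_X - (131q_X). Setting ∂π_X/∂q_X = 0: 337 - 2q_X - (q_S + q_E) = 0.
Adding the 3 first-order conditions: 1202 − 4Q = 0, so Q = 601/2.
Back-substituting: q_S = (401 − 601/2) = 201/2, q_E = (464 − 601/2) = 327/2, q_X = (337 − 601/2) = 73/2.
Price P = 468 - 601/2 = 335/2.
Echo's profit: (335/2 - 4)·(327/2) = 26732.2500.

26732.25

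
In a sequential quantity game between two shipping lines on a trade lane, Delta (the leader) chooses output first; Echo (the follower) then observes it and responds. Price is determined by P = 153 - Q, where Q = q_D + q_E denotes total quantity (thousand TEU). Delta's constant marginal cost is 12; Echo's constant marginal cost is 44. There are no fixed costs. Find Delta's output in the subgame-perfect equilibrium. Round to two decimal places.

86.50

Solve by backward induction. Given q_D, the follower Echo maximises π_E = (153 - q_D - q_E)q_E - 44q_E.
∂π_E/∂q_E = 109 - q_D - 2q_E = 0 gives the reaction function q_E = (109 - q_D)/2.
Delta substitutes q_E(q_D) into its own profit: π_D = q_D(153 - q_D - (109 - q_D)/2) - 12q_D = (197/2 - (1/2)q_D)q_D - 12q_D.
Maximising: ∂π_D/∂q_D = 173/2 - q_D = 0, giving q_D = 173/2.
Then q_E = (109 - 173/2)/2 = 45/4.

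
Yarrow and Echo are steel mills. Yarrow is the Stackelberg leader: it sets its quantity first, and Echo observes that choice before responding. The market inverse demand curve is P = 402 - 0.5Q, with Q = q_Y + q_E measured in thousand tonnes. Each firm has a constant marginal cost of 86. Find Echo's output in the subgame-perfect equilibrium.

The follower Echo best-responds to any q_Y: π_E = (402 - 0.5Q)q_E - 86q_E.
Follower FOC: 316 - (1/2)q_Y - q_E = 0, so q_E(q_Y) = (316 - (1/2)q_Y).
Yarrow substitutes q_E(q_Y) into its own profit: π_Y = q_Y(402 - (1/2)q_Y - (316 - (1/2)q_Y)/2) - 86q_Y = (244 - (1/4)q_Y)q_Y - 86q_Y.
Leader FOC: 158 - (1/2)q_Y = 0, so q_Y = 316.
Then q_E = (316 - (1/2)·316) = 158.

158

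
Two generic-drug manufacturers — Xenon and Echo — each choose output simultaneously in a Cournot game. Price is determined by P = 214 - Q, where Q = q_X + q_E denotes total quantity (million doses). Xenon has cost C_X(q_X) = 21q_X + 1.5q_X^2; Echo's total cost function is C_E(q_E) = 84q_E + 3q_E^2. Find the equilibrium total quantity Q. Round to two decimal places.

Xenon's profit: π_X = (214 - Q)q_X - (21q_X + (3/2)q_X²). Setting ∂π_X/∂q_X = 0: 193 - 5q_X - (q_E) = 0.
Echo's profit: π_E = (214 - Q)q_E - (84q_E + 3q_E²). Setting ∂π_E/∂q_E = 0: 130 - 8q_E - (q_X) = 0.
So q_X = (193 - q_E)/5 and q_E = (130 - q_X)/8.
Substituting one into the other gives q_X = 1414/39 and q_E = 457/39.
Total output Q = 1414/39 + 457/39 = 1871/39.

47.97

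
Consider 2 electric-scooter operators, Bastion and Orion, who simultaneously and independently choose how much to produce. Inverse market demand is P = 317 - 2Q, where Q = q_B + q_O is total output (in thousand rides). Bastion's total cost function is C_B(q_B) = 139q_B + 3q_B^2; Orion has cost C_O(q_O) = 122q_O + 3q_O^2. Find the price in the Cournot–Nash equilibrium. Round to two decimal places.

254.83

Bastion's profit: π_B = (317 - 2Q)q_B - (139q_B + 3q_B²). Setting ∂π_B/∂q_B = 0: 178 - 10q_B - 2(q_O) = 0.
Orion's profit: π_O = (317 - 2Q)q_O - (122q_O + 3q_O²). Setting ∂π_O/∂q_O = 0: 195 - 10q_O - 2(q_B) = 0.
Best responses: q_B = (178 - 2q_O)/10, q_O = (195 - 2q_B)/10.
Substituting one into the other gives q_B = 695/48 and q_O = 797/48.
Total output Q = 373/12, so price P = 317 - 2·(373/12) = 1529/6.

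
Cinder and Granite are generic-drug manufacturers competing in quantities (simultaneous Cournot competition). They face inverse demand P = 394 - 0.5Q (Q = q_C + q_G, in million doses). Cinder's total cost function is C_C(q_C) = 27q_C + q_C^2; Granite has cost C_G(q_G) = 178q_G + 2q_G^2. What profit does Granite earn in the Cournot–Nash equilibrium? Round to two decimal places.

2479.29

Cinder's profit: π_C = (394 - 0.5Q)q_C - (27q_C + q_C²). Setting ∂π_C/∂q_C = 0: 367 - 3q_C - (1/2)(q_G) = 0.
Granite's first-order condition: 216 - 5q_G - (1/2)(q_C) = 0.
Rearranging gives the reaction functions q_C = (367 - (1/2)q_G)/3 and q_G = (216 - (1/2)q_C)/5.
Solving the pair: q_C = 117.0847, q_G = 1858/59.
Price P = 394 - (1/2)·148.5763 = 319.7119.
Granite's profit: 319.7119·(1858/59) - 178·(1858/59) - 2(1858/59)² = 2479.2904.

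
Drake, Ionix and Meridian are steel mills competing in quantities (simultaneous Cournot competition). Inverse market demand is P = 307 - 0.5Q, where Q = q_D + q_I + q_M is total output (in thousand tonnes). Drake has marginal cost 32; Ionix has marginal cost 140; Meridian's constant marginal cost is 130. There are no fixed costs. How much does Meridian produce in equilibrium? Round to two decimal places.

44.50

Drake's profit: π_D = (307 - 0.5Q)q_D - (32q_D). Setting ∂π_D/∂q_D = 0: 275 - q_D - (1/2)(q_I + q_M) = 0.
Ionix's profit: π_I = (307 - 0.5Q)q_I - (140q_I). Setting ∂π_I/∂q_I = 0: 167 - q_I - (1/2)(q_D + q_M) = 0.
Meridian's first-order condition: 177 - q_M - (1/2)(q_D + q_I) = 0.
Adding the 3 conditions: 619 − Q − Q = 0, i.e. Q = 619/2.
Back-substituting: q_D = (275 − 619/4)/(1/2) = 481/2, q_I = (167 − 619/4)/(1/2) = 49/2, q_M = (177 − 619/4)/(1/2) = 89/2.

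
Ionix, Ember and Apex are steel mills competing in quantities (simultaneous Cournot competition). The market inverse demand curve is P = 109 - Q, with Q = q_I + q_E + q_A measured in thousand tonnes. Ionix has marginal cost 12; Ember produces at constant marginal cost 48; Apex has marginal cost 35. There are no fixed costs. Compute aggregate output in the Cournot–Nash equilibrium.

Ionix's profit: π_I = (109 - Q)q_I - (12q_I). Setting ∂π_I/∂q_I = 0: 97 - 2q_I - (q_E + q_A) = 0.
Ember's first-order condition: 61 - 2q_E - (q_I + q_A) = 0.
Apex's first-order condition: 74 - 2q_A - (q_I + q_E) = 0.
Adding the 3 first-order conditions: 232 − 4Q = 0, so Q = 58.
Back-substituting: q_I = (97 − 58) = 39, q_E = (61 − 58) = 3, q_A = (74 − 58) = 16.
Total output Q = 39 + 3 + 16 = 58.

58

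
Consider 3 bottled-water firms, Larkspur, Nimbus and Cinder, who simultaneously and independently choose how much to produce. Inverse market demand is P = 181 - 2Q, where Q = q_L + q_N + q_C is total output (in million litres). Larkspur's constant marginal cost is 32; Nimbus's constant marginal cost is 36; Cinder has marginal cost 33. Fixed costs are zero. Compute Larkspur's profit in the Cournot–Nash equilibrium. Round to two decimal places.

Larkspur's profit: π_L = (181 - 2Q)q_L - (32q_L). Setting ∂π_L/∂q_L = 0: 149 - 4q_L - 2(q_N + q_C) = 0.
Nimbus's first-order condition: 145 - 4q_N - 2(q_L + q_C) = 0.
Cinder's profit: π_C = (181 - 2Q)q_C - (33q_C). Setting ∂π_C/∂q_C = 0: 148 - 4q_C - 2(q_L + q_N) = 0.
Summing all 3 equations gives 442 − 8Q = 0, hence Q = 221/4.
Back-substituting: q_L = (149 − 221/2)/2 = 77/4, q_N = (145 − 221/2)/2 = 69/4, q_C = (148 − 221/2)/2 = 75/4.
Price P = 181 - 2·(221/4) = 141/2.
Larkspur's profit: (141/2 - 32)·(77/4) = 741.1250.

741.13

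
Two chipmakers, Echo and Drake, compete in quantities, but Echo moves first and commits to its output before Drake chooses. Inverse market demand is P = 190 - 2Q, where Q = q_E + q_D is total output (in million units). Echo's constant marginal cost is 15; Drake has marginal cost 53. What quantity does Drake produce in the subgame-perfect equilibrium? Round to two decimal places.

7.63

Solve by backward induction. Given q_E, the follower Drake maximises π_D = (190 - 2q_E - 2q_D)q_D - 53q_D.
Follower FOC: 137 - 2q_E - 4q_D = 0, so q_D(q_E) = (137 - 2q_E)/4.
Echo substitutes q_D(q_E) into its own profit: π_E = q_E(190 - 2q_E - (137 - 2q_E)/2) - 15q_E = (243/2 - q_E)q_E - 15q_E.
Leader FOC: 213/2 - 2q_E = 0, so q_E = 213/4.
Then q_D = (137 - 2·(213/4))/4 = 61/8.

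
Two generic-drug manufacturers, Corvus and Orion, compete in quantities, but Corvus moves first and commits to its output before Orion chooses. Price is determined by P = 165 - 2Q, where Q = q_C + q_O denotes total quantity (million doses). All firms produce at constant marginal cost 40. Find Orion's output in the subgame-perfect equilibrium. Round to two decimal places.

Solve by backward induction. Given q_C, the follower Orion maximises π_O = (165 - 2q_C - 2q_O)q_O - 40q_O.
Follower FOC: 125 - 2q_C - 4q_O = 0, so q_O(q_C) = (125 - 2q_C)/4.
Corvus substitutes q_O(q_C) into its own profit: π_C = q_C(165 - 2q_C - (125 - 2q_C)/2) - 40q_C = (205/2 - q_C)q_C - 40q_C.
Leader FOC: 125/2 - 2q_C = 0, so q_C = 125/4.
Then q_O = (125 - 2·(125/4))/4 = 125/8.

15.63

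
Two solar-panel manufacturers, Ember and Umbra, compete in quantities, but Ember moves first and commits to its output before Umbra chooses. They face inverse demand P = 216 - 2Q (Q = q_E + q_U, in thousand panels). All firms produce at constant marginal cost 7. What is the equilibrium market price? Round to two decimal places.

59.25

Solve by backward induction. Given q_E, the follower Umbra maximises π_U = (216 - 2q_E - 2q_U)q_U - 7q_U.
Setting the follower's marginal profit to zero, 209 - 2q_E - 4q_U = 0, i.e. q_U = (209 - 2q_E)/4.
The leader anticipates this reaction. Substituting into P = 216 - 2Q gives P = 223/2 - q_E, so π_E = (223/2 - q_E)q_E - 7q_E.
Leader FOC: 209/2 - 2q_E = 0, so q_E = 209/4.
Then q_U = (209 - 2·(209/4))/4 = 209/8.
Total output Q = 627/8, so price P = 216 - 2·(627/8) = 237/4.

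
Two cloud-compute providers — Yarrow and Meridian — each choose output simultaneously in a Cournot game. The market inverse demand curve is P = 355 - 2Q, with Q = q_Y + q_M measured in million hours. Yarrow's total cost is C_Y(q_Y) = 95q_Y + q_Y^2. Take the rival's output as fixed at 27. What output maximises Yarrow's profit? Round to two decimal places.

With the rival's output fixed at 27, Yarrow's profit is π_Y = (355 - 2·27 - 2q_Y)q_Y - (95q_Y + q_Y²) = (301 - 2q_Y)q_Y - (95q_Y + q_Y²).
∂π_Y/∂q_Y = 206 - 6q_Y = 0, so q_Y = 103/3.

34.33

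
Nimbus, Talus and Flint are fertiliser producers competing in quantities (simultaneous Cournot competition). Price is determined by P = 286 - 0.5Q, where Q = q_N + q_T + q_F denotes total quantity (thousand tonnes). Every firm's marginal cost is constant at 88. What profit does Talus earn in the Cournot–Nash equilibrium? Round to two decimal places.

4900.50

A representative firm's profit is π_i = q_i(286 - 0.5Q) - 88q_i.
Setting ∂π_i/∂q_i = 0 with rivals' quantities fixed: 198 - q_i - (1/2)·Σ_{j≠i} q_j = 0.
With identical firms every q_j equals q_i, so Σ_{j≠i} q_j = 2q_i and 198 = 2q_i, giving q_i = 99.
Price P = 286 - (1/2)·297 = 275/2.
Talus's profit: (275/2 - 88)·99 = 4900.5000.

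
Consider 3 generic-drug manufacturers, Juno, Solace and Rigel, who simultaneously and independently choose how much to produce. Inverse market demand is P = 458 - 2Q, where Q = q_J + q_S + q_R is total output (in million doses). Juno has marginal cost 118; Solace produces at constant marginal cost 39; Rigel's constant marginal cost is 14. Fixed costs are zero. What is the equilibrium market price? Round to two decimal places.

157.25

Juno's profit: π_J = (458 - 2Q)q_J - (118q_J). Setting ∂π_J/∂q_J = 0: 340 - 4q_J - 2(q_S + q_R) = 0.
Solace's profit: π_S = (458 - 2Q)q_S - (39q_S). Setting ∂π_S/∂q_S = 0: 419 - 4q_S - 2(q_J + q_R) = 0.
Rigel's first-order condition: 444 - 4q_R - 2(q_J + q_S) = 0.
Adding the 3 first-order conditions: 1203 − 8Q = 0, so Q = 1203/8.
Back-substituting: q_J = (340 − 1203/4)/2 = 157/8, q_S = (419 − 1203/4)/2 = 473/8, q_R = (444 − 1203/4)/2 = 573/8.
Total output Q = 1203/8, so price P = 458 - 2·(1203/8) = 629/4.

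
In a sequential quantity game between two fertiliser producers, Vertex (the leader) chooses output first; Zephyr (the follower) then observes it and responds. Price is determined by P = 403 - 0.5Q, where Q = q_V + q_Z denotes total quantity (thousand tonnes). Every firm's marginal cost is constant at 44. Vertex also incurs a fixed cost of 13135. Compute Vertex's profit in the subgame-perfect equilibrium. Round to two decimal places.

Solve by backward induction. Given q_V, the follower Zephyr maximises π_Z = (403 - (1/2)q_V - (1/2)q_Z)q_Z - 44q_Z.
Follower FOC: 359 - (1/2)q_V - q_Z = 0, so q_Z(q_V) = (359 - (1/2)q_V).
The leader anticipates this reaction. Substituting into P = 403 - 0.5Q gives P = 447/2 - (1/4)q_V, so π_V = (447/2 - (1/4)q_V)q_V - 44q_V.
The leader's first-order condition 359/2 - (1/2)q_V = 0 yields q_V = 359.
Then q_Z = (359 - (1/2)·359) = 359/2.
Price P = 403 - (1/2)·(1077/2) = 535/4.
Vertex's profit: (535/4 - 44)·359 - 13135 = 19085.2500.

19085.25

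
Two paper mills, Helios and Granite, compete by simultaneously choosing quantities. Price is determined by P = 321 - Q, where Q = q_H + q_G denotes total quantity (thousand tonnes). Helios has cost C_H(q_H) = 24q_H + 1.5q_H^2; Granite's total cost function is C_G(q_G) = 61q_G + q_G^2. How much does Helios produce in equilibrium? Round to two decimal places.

Helios's profit: π_H = (321 - Q)q_H - (24q_H + (3/2)q_H²). Setting ∂π_H/∂q_H = 0: 297 - 5q_H - (q_G) = 0.
Granite's profit: π_G = (321 - Q)q_G - (61q_G + q_G²). Setting ∂π_G/∂q_G = 0: 260 - 4q_G - (q_H) = 0.
Best responses: q_H = (297 - q_G)/5, q_G = (260 - q_H)/4.
Substituting one into the other gives q_H = 928/19 and q_G = 1003/19.

48.84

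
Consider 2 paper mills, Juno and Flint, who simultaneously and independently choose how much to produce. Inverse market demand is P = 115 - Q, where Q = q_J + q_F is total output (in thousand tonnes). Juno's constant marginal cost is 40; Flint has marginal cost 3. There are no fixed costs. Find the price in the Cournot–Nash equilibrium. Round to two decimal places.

52.67

Juno's profit: π_J = (115 - Q)q_J - (40q_J). Setting ∂π_J/∂q_J = 0: 75 - 2q_J - (q_F) = 0.
Flint's profit: π_F = (115 - Q)q_F - (3q_F). Setting ∂π_F/∂q_F = 0: 112 - 2q_F - (q_J) = 0.
Best responses: q_J = (75 - q_F)/2, q_F = (112 - q_J)/2.
Solving the pair: q_J = 38/3, q_F = 149/3.
Total output Q = 187/3, so price P = 115 - 187/3 = 158/3.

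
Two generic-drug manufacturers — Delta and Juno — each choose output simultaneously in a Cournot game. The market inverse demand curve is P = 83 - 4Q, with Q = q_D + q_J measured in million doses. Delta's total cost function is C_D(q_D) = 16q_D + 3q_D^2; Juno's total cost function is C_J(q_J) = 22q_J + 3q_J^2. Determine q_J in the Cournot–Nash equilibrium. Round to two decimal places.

3.26

Delta's profit: π_D = (83 - 4Q)q_D - (16q_D + 3q_D²). Setting ∂π_D/∂q_D = 0: 67 - 14q_D - 4(q_J) = 0.
Juno's profit: π_J = (83 - 4Q)q_J - (22q_J + 3q_J²). Setting ∂π_J/∂q_J = 0: 61 - 14q_J - 4(q_D) = 0.
So q_D = (67 - 4q_J)/14 and q_J = (61 - 4q_D)/14.
Substituting one into the other gives q_D = 347/90 and q_J = 293/90.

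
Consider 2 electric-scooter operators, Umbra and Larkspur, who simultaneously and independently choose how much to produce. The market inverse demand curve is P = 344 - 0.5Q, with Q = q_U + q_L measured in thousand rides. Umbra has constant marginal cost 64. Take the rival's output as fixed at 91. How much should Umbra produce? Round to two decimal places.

234.50

With the rival's output fixed at 91, Umbra's profit is π_U = (344 - (1/2)·91 - (1/2)q_U)q_U - (64q_U) = (597/2 - (1/2)q_U)q_U - (64q_U).
∂π_U/∂q_U = 469/2 - q_U = 0, so q_U = 469/2.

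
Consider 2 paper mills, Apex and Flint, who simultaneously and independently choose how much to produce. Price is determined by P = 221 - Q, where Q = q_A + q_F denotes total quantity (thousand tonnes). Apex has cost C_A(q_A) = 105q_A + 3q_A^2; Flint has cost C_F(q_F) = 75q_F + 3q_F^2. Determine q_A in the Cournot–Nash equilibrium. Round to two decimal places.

12.41

Apex's profit: π_A = (221 - Q)q_A - (105q_A + 3q_A²). Setting ∂π_A/∂q_A = 0: 116 - 8q_A - (q_F) = 0.
Flint's first-order condition: 146 - 8q_F - (q_A) = 0.
So q_A = (116 - q_F)/8 and q_F = (146 - q_A)/8.
Substituting one into the other gives q_A = 782/63 and q_F = 1052/63.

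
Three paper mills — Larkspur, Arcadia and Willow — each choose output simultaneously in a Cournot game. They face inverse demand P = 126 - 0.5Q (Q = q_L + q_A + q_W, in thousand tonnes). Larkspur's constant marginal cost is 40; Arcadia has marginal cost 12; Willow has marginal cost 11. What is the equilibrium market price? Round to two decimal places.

47.25

Larkspur's profit: π_L = (126 - 0.5Q)q_L - (40q_L). Setting ∂π_L/∂q_L = 0: 86 - q_L - (1/2)(q_A + q_W) = 0.
Arcadia's profit: π_A = (126 - 0.5Q)q_A - (12q_A). Setting ∂π_A/∂q_A = 0: 114 - q_A - (1/2)(q_L + q_W) = 0.
Willow's profit: π_W = (126 - 0.5Q)q_W - (11q_W). Setting ∂π_W/∂q_W = 0: 115 - q_W - (1/2)(q_L + q_A) = 0.
Adding the 3 first-order conditions: 315 − 2Q = 0, so Q = 315/2.
Back-substituting: q_L = (86 − 315/4)/(1/2) = 29/2, q_A = (114 − 315/4)/(1/2) = 141/2, q_W = (115 − 315/4)/(1/2) = 145/2.
Total output Q = 315/2, so price P = 126 - (1/2)·(315/2) = 189/4.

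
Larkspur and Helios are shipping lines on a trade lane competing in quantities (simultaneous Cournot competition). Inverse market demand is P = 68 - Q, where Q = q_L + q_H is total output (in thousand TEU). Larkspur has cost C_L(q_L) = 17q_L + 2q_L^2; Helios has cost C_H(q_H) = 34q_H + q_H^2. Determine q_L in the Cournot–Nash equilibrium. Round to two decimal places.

7.39

Larkspur's profit: π_L = (68 - Q)q_L - (17q_L + 2q_L²). Setting ∂π_L/∂q_L = 0: 51 - 6q_L - (q_H) = 0.
Helios's first-order condition: 34 - 4q_H - (q_L) = 0.
So q_L = (51 - q_H)/6 and q_H = (34 - q_L)/4.
Solving the pair: q_L = 170/23, q_H = 153/23.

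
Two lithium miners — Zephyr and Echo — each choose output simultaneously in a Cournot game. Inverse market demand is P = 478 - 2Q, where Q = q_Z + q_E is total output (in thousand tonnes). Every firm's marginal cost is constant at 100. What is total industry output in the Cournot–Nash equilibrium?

A representative firm's profit is π_i = q_i(478 - 2Q) - 100q_i.
Setting ∂π_i/∂q_i = 0 with rivals' quantities fixed: 378 - 4q_i - 2q_j = 0.
By symmetry each firm produces the same amount; substituting q_j = q_i yields q_i = 378/6 = 63.
Total output Q = 63 + 63 = 126.

126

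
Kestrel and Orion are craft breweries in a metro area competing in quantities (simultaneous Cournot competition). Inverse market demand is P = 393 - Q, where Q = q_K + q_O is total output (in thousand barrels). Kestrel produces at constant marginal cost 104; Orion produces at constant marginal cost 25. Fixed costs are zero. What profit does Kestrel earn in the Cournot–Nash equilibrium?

Kestrel's profit: π_K = (393 - Q)q_K - (104q_K). Setting ∂π_K/∂q_K = 0: 289 - 2q_K - (q_O) = 0.
Orion's profit: π_O = (393 - Q)q_O - (25q_O). Setting ∂π_O/∂q_O = 0: 368 - 2q_O - (q_K) = 0.
Rearranging gives the reaction functions q_K = (289 - q_O)/2 and q_O = (368 - q_K)/2.
Solving the pair: q_K = 70, q_O = 149.
Price P = 393 - 219 = 174.
Kestrel's profit: (174 - 104)·70 = 4900.

4900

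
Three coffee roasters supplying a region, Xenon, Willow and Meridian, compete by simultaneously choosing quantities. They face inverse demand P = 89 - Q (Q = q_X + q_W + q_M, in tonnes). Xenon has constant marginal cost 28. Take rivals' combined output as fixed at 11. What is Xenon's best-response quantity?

25

With rivals' combined output fixed at 11, Xenon's profit is π_X = (89 - 11 - q_X)q_X - (28q_X) = (78 - q_X)q_X - (28q_X).
∂π_X/∂q_X = 50 - 2q_X = 0, so q_X = 25.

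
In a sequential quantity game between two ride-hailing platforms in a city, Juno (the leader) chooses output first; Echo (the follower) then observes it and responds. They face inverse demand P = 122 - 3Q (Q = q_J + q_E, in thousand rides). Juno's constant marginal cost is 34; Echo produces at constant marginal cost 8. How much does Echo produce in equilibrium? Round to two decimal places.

Solve by backward induction. Given q_J, the follower Echo maximises π_E = (122 - 3q_J - 3q_E)q_E - 8q_E.
Setting the follower's marginal profit to zero, 114 - 3q_J - 6q_E = 0, i.e. q_E = (114 - 3q_J)/6.
Juno substitutes q_E(q_J) into its own profit: π_J = q_J(122 - 3q_J - (114 - 3q_J)/2) - 34q_J = (65 - (3/2)q_J)q_J - 34q_J.
The leader's first-order condition 31 - 3q_J = 0 yields q_J = 31/3.
Then q_E = (114 - 3·(31/3))/6 = 83/6.

13.83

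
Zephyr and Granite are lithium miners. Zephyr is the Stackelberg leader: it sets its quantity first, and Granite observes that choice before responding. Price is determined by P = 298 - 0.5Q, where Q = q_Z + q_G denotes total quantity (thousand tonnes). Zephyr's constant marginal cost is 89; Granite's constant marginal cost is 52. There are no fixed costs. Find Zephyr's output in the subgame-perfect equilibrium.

Solve by backward induction. Given q_Z, the follower Granite maximises π_G = (298 - (1/2)q_Z - (1/2)q_G)q_G - 52q_G.
Follower FOC: 246 - (1/2)q_Z - q_G = 0, so q_G(q_Z) = (246 - (1/2)q_Z).
Zephyr substitutes q_G(q_Z) into its own profit: π_Z = q_Z(298 - (1/2)q_Z - (246 - (1/2)q_Z)/2) - 89q_Z = (175 - (1/4)q_Z)q_Z - 89q_Z.
Leader FOC: 86 - (1/2)q_Z = 0, so q_Z = 172.
Then q_G = (246 - (1/2)·172) = 160.

172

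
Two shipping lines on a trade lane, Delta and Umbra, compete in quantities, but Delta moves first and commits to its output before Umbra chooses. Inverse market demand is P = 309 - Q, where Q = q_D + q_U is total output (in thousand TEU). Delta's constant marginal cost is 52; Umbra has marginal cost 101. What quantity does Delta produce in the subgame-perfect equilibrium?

The follower Umbra best-responds to any q_D: π_U = (309 - Q)q_U - 101q_U.
Setting the follower's marginal profit to zero, 208 - q_D - 2q_U = 0, i.e. q_U = (208 - q_D)/2.
Delta substitutes q_U(q_D) into its own profit: π_D = q_D(309 - q_D - (208 - q_D)/2) - 52q_D = (205 - (1/2)q_D)q_D - 52q_D.
The leader's first-order condition 153 - q_D = 0 yields q_D = 153.
Then q_U = (208 - 153)/2 = 55/2.

153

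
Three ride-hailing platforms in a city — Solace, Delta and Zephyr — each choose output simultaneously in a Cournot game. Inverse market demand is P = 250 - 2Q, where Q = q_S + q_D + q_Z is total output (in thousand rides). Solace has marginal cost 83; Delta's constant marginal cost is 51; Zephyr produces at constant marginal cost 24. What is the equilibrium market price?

102

Solace's profit: π_S = (250 - 2Q)q_S - (83q_S). Setting ∂π_S/∂q_S = 0: 167 - 4q_S - 2(q_D + q_Z) = 0.
Delta's profit: π_D = (250 - 2Q)q_D - (51q_D). Setting ∂π_D/∂q_D = 0: 199 - 4q_D - 2(q_S + q_Z) = 0.
Zephyr's first-order condition: 226 - 4q_Z - 2(q_S + q_D) = 0.
Summing all 3 equations gives 592 − 8Q = 0, hence Q = 74.
Back-substituting: q_S = (167 − 148)/2 = 19/2, q_D = (199 − 148)/2 = 51/2, q_Z = (226 − 148)/2 = 39.
Total output Q = 74, so price P = 250 - 2·74 = 102.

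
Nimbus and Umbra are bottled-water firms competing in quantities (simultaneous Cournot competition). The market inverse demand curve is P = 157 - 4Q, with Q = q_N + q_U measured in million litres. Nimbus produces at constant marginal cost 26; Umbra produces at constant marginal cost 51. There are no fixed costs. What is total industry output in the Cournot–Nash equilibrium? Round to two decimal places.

Nimbus's profit: π_N = (157 - 4Q)q_N - (26q_N). Setting ∂π_N/∂q_N = 0: 131 - 8q_N - 4(q_U) = 0.
Umbra's first-order condition: 106 - 8q_U - 4(q_N) = 0.
Best responses: q_N = (131 - 4q_U)/8, q_U = (106 - 4q_N)/8.
Substituting one into the other gives q_N = 13 and q_U = 27/4.
Total output Q = 13 + 27/4 = 79/4.

19.75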